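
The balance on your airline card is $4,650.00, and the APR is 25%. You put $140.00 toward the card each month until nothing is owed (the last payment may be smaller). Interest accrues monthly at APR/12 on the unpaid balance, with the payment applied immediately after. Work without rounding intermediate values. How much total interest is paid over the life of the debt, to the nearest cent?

$3,345.35

Monthly rate r = 25%/12 = 2.08333% = 0.0208333.
Payoff takes n = ⌈−ln(1 − rB₀/P)/ln(1+r)⌉ = ⌈57.109⌉ = 58 payments; the last is $15.35.
Total paid = 57·$140.00 + $15.35 = $7,995.35.
Total interest = total paid − principal = $7,995.35 − $4,650.00 = $3,345.35.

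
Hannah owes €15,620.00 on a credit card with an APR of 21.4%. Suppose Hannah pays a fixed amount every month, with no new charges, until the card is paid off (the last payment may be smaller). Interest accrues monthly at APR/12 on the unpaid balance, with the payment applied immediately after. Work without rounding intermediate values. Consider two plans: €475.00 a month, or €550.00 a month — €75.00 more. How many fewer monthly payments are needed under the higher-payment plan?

10 fewer payments

Monthly rate r = 21.4%/12 = 1.78333% = 0.0178333.
At €475.00/mo: n = ⌈−ln(1 − rB₀/P)/ln(1+r)⌉ = 50 payments (last €451.86); total interest = total paid − €15,620.00 = €8,106.86.
At €550.00/mo: 40 payments (last €522.77); total interest €6,352.77.
Payments saved = 50 − 40 = 10.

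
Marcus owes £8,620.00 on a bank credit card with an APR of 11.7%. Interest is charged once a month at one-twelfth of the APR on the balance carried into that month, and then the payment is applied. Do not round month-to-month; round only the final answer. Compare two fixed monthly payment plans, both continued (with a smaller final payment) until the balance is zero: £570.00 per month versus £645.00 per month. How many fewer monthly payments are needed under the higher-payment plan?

Monthly rate r = 11.7%/12 = 0.975% = 0.00975.
At £570.00/mo: n = ⌈−ln(1 − rB₀/P)/ln(1+r)⌉ = 17 payments (last £251.88); total interest = total paid − £8,620.00 = £751.88.
At £645.00/mo: 15 payments (last £251.41); total interest £661.41.
Payments saved = 17 − 15 = 2.

2 fewer payments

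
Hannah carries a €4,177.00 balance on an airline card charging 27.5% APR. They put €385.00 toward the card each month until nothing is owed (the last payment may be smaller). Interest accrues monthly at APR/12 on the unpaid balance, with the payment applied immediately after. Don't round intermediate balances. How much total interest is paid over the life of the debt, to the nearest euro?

Monthly rate r = 27.5%/12 = 2.29167% = 0.0229167.
Payoff takes n = ⌈−ln(1 − rB₀/P)/ln(1+r)⌉ = ⌈12.616⌉ = 13 payments; the last is €238.27.
Total paid = 12·€385.00 + €238.27 = €4,858.27.
Total interest = total paid − principal = €4,858.27 − €4,177.00 = €681.27.

€681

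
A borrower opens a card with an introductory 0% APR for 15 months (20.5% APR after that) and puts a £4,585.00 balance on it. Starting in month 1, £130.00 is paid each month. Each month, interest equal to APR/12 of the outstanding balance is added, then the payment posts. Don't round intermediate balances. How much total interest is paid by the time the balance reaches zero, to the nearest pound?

Promo months 1–15 at r₀ = 0%/12 = 0; months 16+ at r₁ = 20.5%/12 = 0.0170833.
After month 15 (no interest yet): B = £4,585.00 − 15·£130.00 = £2,635.00.
Then at r₁ with £130.00/mo: n₂ = −ln(1 − r₁·B/P)/ln(1+r₁) ≈ 25.09 → 26 more payments.
Total paid = 40·£130.00 + £12.21 = £5,212.21; interest = £5,212.21 − £4,585.00 = £627.21.

£627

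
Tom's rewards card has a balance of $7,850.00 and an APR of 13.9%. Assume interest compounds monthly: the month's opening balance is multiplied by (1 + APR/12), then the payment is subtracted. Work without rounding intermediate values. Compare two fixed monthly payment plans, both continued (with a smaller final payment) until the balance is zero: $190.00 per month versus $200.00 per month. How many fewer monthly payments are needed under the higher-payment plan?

4 fewer payments

Monthly rate r = 13.9%/12 = 1.15833% = 0.0115833.
At $190.00/mo: n = ⌈−ln(1 − rB₀/P)/ln(1+r)⌉ = 57 payments (last $103.39); total interest = total paid − $7,850.00 = $2,893.39.
At $200.00/mo: 53 payments (last $129.61); total interest $2,679.61.
Payments saved = 57 − 53 = 4.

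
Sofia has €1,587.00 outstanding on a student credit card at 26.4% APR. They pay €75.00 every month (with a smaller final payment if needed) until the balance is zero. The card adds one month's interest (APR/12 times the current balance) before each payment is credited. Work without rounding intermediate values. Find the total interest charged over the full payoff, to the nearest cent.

€572.21

Monthly rate r = 26.4%/12 = 2.2% = 0.022.
Payoff takes n = ⌈−ln(1 − rB₀/P)/ln(1+r)⌉ = ⌈28.788⌉ = 29 payments; the last is €59.21.
Total paid = 28·€75.00 + €59.21 = €2,159.21.
Total interest = total paid − principal = €2,159.21 − €1,587.00 = €572.21.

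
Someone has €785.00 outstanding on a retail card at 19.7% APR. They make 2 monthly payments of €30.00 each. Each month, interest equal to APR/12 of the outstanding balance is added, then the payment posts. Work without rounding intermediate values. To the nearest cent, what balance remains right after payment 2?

€750.49

Monthly rate r = 19.7%/12 = 1.64167% = 0.0164167.
Each month: B ← B·(1+r) − €30.00.
Month 1: interest €12.89; balance after payment €767.89.
Month 2: interest €12.61; balance after payment €750.49.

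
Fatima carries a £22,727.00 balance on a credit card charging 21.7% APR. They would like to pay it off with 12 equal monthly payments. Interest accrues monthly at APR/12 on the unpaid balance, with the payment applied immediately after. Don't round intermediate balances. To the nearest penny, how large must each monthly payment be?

£2,123.84

Monthly rate r = 21.7%/12 = 1.80833% = 0.0180833.
Level-payment amortization: P = B₀·r / (1 − (1+r)^(−n)) = 22727.00·0.0180833 / (1 − 1.01808^(−12)).
Denominator 1 − (1+r)^(−12) = 0.193507996.
P = 410.98 / 0.193507996 ≈ 2123.84.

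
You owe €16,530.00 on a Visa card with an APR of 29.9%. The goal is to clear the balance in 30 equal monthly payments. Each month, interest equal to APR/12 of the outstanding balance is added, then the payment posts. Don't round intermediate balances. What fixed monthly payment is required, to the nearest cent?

€788.89

Monthly rate r = 29.9%/12 = 2.49167% = 0.0249167.
Level-payment amortization: P = B₀·r / (1 − (1+r)^(−n)) = 16530.00·0.0249167 / (1 − 1.02492^(−30)).
Denominator 1 − (1+r)^(−30) = 0.522093061.
P = 411.873 / 0.522093061 ≈ 788.89.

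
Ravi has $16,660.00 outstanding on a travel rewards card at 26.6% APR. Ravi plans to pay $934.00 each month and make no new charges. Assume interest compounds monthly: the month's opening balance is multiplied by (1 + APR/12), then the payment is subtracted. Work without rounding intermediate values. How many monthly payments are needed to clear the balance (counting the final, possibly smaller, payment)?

Monthly rate r = 26.6%/12 = 2.21667% = 0.0221667.
Recurrence: B ← B·(1+r) − $934.00.
Month 1: interest $369.30; balance after payment $16,095.30.
Month 2: interest $356.78; balance after payment $15,518.08.
Closed form: n = −ln(1 − rB₀/P)/ln(1+r) = −ln(0.60461)/ln(1.02217) ≈ 22.950, so the balance reaches zero during payment 23.

23 payments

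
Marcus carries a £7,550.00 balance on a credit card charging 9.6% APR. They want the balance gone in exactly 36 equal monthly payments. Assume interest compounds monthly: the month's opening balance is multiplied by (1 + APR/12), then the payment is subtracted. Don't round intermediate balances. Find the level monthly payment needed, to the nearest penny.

Monthly rate r = 9.6%/12 = 0.8% = 0.008.
Level-payment amortization: P = B₀·r / (1 − (1+r)^(−n)) = 7550.00·0.008 / (1 − 1.008^(−36)).
Denominator 1 − (1+r)^(−36) = 0.249378769.
P = 60.4 / 0.249378769 ≈ 242.20.

£242.20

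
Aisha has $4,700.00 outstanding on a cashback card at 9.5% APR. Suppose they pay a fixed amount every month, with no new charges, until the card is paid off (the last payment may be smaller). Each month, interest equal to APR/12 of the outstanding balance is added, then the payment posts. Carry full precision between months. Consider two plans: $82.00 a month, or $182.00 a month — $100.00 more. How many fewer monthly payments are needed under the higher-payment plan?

47 fewer payments

Monthly rate r = 9.5%/12 = 0.791667% = 0.00791667.
At $82.00/mo: n = ⌈−ln(1 − rB₀/P)/ln(1+r)⌉ = 77 payments (last $56.22); total interest = total paid − $4,700.00 = $1,588.22.
At $182.00/mo: 30 payments (last $0.73); total interest $578.73.
Payments saved = 77 − 30 = 47.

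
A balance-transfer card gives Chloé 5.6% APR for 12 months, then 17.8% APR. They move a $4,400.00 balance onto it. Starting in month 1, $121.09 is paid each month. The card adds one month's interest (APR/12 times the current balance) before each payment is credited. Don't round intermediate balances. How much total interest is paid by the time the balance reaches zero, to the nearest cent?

$1,082.22

Promo months 1–12 at r₀ = 5.6%/12 = 0.00466667; months 13+ at r₁ = 17.8%/12 = 0.0148333.
After month 12: iterate B ← B·(1+r₀) − $121.09 for 12 months → $3,161.86.
Then at r₁ with $121.09/mo: n₂ = −ln(1 − r₁·B/P)/ln(1+r₁) ≈ 33.27 → 34 more payments.
Total paid = 45·$121.09 + $33.17 = $5,482.22; interest = $5,482.22 − $4,400.00 = $1,082.22.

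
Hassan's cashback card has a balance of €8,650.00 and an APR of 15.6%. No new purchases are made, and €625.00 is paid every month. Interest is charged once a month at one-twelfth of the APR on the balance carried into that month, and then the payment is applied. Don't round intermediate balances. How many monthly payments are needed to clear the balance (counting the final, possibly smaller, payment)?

Monthly rate r = 15.6%/12 = 1.3% = 0.013.
Recurrence: B ← B·(1+r) − €625.00.
Month 1: interest €112.45; balance after payment €8,137.45.
Month 2: interest €105.79; balance after payment €7,618.24.
Closed form: n = −ln(1 − rB₀/P)/ln(1+r) = −ln(0.82008)/ln(1.013) ≈ 15.357, so the balance reaches zero during payment 16.

16 payments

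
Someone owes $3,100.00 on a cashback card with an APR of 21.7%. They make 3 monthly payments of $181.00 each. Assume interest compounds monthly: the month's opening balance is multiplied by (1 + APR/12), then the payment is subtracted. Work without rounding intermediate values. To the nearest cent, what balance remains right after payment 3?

Monthly rate r = 21.7%/12 = 1.80833% = 0.0180833.
Each month: B ← B·(1+r) − $181.00.
Month 1: interest $56.06; balance after payment $2,975.06.
Month 2: interest $53.80; balance after payment $2,847.86.
Month 3: interest $51.50; balance after payment $2,718.36.

$2,718.36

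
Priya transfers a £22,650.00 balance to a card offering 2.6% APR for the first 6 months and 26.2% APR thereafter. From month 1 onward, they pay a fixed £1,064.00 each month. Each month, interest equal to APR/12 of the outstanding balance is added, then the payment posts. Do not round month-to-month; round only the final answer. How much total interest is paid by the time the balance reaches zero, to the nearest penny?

Promo months 1–6 at r₀ = 2.6%/12 = 0.00216667; months 7+ at r₁ = 26.2%/12 = 0.0218333.
After month 6: iterate B ← B·(1+r₀) − £1,064.00 for 6 months → £16,527.37.
Then at r₁ with £1,064.00/mo: n₂ = −ln(1 − r₁·B/P)/ln(1+r₁) ≈ 19.18 → 20 more payments.
Total paid = 25·£1,064.00 + £191.22 = £26,791.22; interest = £26,791.22 − £22,650.00 = £4,141.22.

£4,141.22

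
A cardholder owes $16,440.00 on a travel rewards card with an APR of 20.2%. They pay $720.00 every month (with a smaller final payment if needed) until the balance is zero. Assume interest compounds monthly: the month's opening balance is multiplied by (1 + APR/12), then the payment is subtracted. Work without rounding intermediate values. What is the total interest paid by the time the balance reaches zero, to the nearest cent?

$4,483.09

Monthly rate r = 20.2%/12 = 1.68333% = 0.0168333.
Payoff takes n = ⌈−ln(1 − rB₀/P)/ln(1+r)⌉ = ⌈29.059⌉ = 30 payments; the last is $43.09.
Total paid = 29·$720.00 + $43.09 = $20,923.09.
Total interest = total paid − principal = $20,923.09 − $16,440.00 = $4,483.09.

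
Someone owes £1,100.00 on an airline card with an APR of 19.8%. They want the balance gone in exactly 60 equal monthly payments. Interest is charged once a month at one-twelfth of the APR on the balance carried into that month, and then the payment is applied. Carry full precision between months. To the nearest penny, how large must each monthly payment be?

Monthly rate r = 19.8%/12 = 1.65% = 0.0165.
Level-payment amortization: P = B₀·r / (1 − (1+r)^(−n)) = 1100.00·0.0165 / (1 − 1.0165^(−60)).
Denominator 1 − (1+r)^(−60) = 0.625409274.
P = 18.15 / 0.625409274 ≈ 29.02.

£29.02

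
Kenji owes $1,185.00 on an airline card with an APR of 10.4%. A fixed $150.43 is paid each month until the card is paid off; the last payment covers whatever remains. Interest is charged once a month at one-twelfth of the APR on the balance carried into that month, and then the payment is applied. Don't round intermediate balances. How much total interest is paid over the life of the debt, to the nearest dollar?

Monthly rate r = 10.4%/12 = 0.866667% = 0.00866667.
Payoff takes n = ⌈−ln(1 − rB₀/P)/ln(1+r)⌉ = ⌈8.195⌉ = 9 payments; the last is $29.36.
Total paid = 8·$150.43 + $29.36 = $1,232.80.
Total interest = total paid − principal = $1,232.80 − $1,185.00 = $47.80.

$48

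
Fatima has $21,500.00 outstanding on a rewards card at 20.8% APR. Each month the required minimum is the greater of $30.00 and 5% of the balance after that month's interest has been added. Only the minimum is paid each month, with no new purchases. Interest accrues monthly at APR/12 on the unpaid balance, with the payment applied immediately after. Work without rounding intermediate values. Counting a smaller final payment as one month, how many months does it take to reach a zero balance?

130 months

Monthly rate r = 20.8%/12 = 1.73333% = 0.0173333.
While 5% of the post-interest balance exceeds $30.00, each month B ← (B·(1+r))·(1 − 0.05), i.e. B shrinks by the factor (1+r)·0.95 = 0.96647.
This holds for months 1–106. Entering month 107 the balance is $578.43; 5% of the post-interest balance is now below $30.00, so the flat $30.00 minimum applies from here.
From month 107 a fixed $30.00 at rate r clears $578.43 in 24 more payments. Total: 106 + 24 = 130 months.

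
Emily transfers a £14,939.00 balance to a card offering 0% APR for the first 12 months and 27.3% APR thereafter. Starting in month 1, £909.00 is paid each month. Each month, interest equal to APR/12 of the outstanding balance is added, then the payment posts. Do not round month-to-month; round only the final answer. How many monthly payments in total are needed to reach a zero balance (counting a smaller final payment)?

17 months

Promo months 1–12 at r₀ = 0%/12 = 0; months 13+ at r₁ = 27.3%/12 = 0.02275.
After month 12 (no interest yet): B = £14,939.00 − 12·£909.00 = £4,031.00.
Then at r₁ with £909.00/mo: n₂ = −ln(1 − r₁·B/P)/ln(1+r₁) ≈ 4.73 → 5 more payments.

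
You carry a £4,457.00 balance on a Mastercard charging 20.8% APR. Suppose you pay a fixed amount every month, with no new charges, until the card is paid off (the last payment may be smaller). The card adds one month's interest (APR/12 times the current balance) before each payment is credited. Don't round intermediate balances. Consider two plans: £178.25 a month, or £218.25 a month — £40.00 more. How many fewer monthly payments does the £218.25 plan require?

Monthly rate r = 20.8%/12 = 1.73333% = 0.0173333.
At £178.25/mo: n = ⌈−ln(1 − rB₀/P)/ln(1+r)⌉ = 34 payments (last £10.60); total interest = total paid − £4,457.00 = £1,435.85.
At £218.25/mo: 26 payments (last £93.09); total interest £1,092.34.
Payments saved = 34 − 26 = 8.

8 fewer payments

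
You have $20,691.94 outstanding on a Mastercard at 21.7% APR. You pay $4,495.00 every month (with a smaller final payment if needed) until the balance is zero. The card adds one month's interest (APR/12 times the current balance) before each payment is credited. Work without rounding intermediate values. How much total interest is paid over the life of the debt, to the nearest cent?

Monthly rate r = 21.7%/12 = 1.80833% = 0.0180833.
Payoff takes n = ⌈−ln(1 − rB₀/P)/ln(1+r)⌉ = ⌈4.850⌉ = 5 payments; the last is $3,824.06.
Total paid = 4·$4,495.00 + $3,824.06 = $21,804.06.
Total interest = total paid − principal = $21,804.06 − $20,691.94 = $1,112.12.

$1,112.12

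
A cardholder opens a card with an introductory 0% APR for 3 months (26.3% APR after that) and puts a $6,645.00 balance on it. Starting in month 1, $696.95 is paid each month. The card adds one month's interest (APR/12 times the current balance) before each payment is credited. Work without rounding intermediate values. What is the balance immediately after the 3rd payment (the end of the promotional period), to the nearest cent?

Promo months 1–3 at r₀ = 0%/12 = 0; months 4+ at r₁ = 26.3%/12 = 0.0219167.
After month 3 (no interest yet): B = $6,645.00 − 3·$696.95 = $4,554.15.

$4,554.15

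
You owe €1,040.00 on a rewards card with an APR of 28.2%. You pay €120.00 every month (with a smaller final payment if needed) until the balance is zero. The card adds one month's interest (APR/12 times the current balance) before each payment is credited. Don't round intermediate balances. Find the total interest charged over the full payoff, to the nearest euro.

€137

Monthly rate r = 28.2%/12 = 2.35% = 0.0235.
Payoff takes n = ⌈−ln(1 − rB₀/P)/ln(1+r)⌉ = ⌈9.804⌉ = 10 payments; the last is €96.74.
Total paid = 9·€120.00 + €96.74 = €1,176.74.
Total interest = total paid − principal = €1,176.74 − €1,040.00 = €136.74.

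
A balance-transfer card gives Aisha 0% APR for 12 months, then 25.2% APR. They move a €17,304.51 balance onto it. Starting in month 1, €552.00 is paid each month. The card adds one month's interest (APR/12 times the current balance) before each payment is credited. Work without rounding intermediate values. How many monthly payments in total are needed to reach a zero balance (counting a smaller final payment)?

Promo months 1–12 at r₀ = 0%/12 = 0; months 13+ at r₁ = 25.2%/12 = 0.021.
After month 12 (no interest yet): B = €17,304.51 − 12·€552.00 = €10,680.51.
Then at r₁ with €552.00/mo: n₂ = −ln(1 − r₁·B/P)/ln(1+r₁) ≈ 25.09 → 26 more payments.

38 months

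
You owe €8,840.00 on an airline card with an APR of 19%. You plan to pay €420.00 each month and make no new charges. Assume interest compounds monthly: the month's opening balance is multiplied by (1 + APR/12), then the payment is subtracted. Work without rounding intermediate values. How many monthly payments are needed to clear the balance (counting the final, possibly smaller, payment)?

Monthly rate r = 19%/12 = 1.58333% = 0.0158333.
Recurrence: B ← B·(1+r) − €420.00.
Month 1: interest €139.97; balance after payment €8,559.97.
Month 2: interest €135.53; balance after payment €8,275.50.
Closed form: n = −ln(1 − rB₀/P)/ln(1+r) = −ln(0.66675)/ln(1.01583) ≈ 25.803, so the balance reaches zero during payment 26.

26 months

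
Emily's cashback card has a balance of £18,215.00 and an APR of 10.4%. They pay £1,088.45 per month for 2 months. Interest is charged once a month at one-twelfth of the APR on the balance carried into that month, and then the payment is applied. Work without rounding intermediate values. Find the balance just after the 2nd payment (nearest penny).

£16,345.76

Monthly rate r = 10.4%/12 = 0.866667% = 0.00866667.
Each month: B ← B·(1+r) − £1,088.45.
Month 1: interest £157.86; balance after payment £17,284.41.
Month 2: interest £149.80; balance after payment £16,345.76.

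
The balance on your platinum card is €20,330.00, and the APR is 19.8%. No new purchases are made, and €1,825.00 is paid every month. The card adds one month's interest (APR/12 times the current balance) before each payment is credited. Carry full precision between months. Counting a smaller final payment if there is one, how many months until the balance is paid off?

13 payments

Monthly rate r = 19.8%/12 = 1.65% = 0.0165.
Recurrence: B ← B·(1+r) − €1,825.00.
Month 1: interest €335.44; balance after payment €18,840.44.
Month 2: interest €310.87; balance after payment €17,326.31.
Closed form: n = −ln(1 − rB₀/P)/ln(1+r) = −ln(0.81619)/ln(1.0165) ≈ 12.411, so the balance reaches zero during payment 13.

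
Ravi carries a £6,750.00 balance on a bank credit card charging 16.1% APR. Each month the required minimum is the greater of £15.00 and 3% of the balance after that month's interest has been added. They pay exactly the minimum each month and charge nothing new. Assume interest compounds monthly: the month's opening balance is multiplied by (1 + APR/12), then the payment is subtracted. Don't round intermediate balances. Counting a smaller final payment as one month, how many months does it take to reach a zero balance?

197 months

Monthly rate r = 16.1%/12 = 1.34167% = 0.0134167.
While 3% of the post-interest balance exceeds £15.00, each month B ← (B·(1+r))·(1 − 0.03), i.e. B shrinks by the factor (1+r)·0.97 = 0.98301.
This holds for months 1–153. Entering month 154 the balance is £490.85; 3% of the post-interest balance is now below £15.00, so the flat £15.00 minimum applies from here.
From month 154 a fixed £15.00 at rate r clears £490.85 in 44 more payments. Total: 153 + 44 = 197 months.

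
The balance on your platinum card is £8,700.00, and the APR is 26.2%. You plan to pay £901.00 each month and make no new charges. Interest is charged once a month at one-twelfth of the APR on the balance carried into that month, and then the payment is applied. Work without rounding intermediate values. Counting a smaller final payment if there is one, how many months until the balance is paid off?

Monthly rate r = 26.2%/12 = 2.18333% = 0.0218333.
Recurrence: B ← B·(1+r) − £901.00.
Month 1: interest £189.95; balance after payment £7,988.95.
Month 2: interest £174.43; balance after payment £7,262.38.
Closed form: n = −ln(1 − rB₀/P)/ln(1+r) = −ln(0.78918)/ln(1.02183) ≈ 10.962, so the balance reaches zero during payment 11.

11 payments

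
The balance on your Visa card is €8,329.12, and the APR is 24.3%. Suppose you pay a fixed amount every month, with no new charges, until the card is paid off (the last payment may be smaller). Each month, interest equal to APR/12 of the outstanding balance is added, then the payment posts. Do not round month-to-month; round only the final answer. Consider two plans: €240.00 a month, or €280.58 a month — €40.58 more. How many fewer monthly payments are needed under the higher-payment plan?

Monthly rate r = 24.3%/12 = 2.025% = 0.02025.
At €240.00/mo: n = ⌈−ln(1 − rB₀/P)/ln(1+r)⌉ = 61 payments (last €124.93); total interest = total paid − €8,329.12 = €6,195.81.
At €280.58/mo: 46 payments (last €237.87); total interest €4,534.85.
Payments saved = 61 − 46 = 15.

15 fewer payments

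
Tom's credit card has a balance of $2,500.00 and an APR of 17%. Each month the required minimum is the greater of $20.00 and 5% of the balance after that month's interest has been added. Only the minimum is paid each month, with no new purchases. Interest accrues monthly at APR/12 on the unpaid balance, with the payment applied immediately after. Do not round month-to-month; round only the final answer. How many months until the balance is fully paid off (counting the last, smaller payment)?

73 months

Monthly rate r = 17%/12 = 1.41667% = 0.0141667.
While 5% of the post-interest balance exceeds $20.00, each month B ← (B·(1+r))·(1 − 0.05), i.e. B shrinks by the factor (1+r)·0.95 = 0.96346.
This holds for months 1–50. Entering month 51 the balance is $388.68; 5% of the post-interest balance is now below $20.00, so the flat $20.00 minimum applies from here.
From month 51 a fixed $20.00 at rate r clears $388.68 in 23 more payments. Total: 50 + 23 = 73 months.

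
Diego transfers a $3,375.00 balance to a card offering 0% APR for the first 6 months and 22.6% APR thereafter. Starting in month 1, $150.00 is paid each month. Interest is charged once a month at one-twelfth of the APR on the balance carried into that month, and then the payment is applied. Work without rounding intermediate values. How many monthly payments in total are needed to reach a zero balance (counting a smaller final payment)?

26 payments

Promo months 1–6 at r₀ = 0%/12 = 0; months 7+ at r₁ = 22.6%/12 = 0.0188333.
After month 6 (no interest yet): B = $3,375.00 − 6·$150.00 = $2,475.00.
Then at r₁ with $150.00/mo: n₂ = −ln(1 − r₁·B/P)/ln(1+r₁) ≈ 19.95 → 20 more payments.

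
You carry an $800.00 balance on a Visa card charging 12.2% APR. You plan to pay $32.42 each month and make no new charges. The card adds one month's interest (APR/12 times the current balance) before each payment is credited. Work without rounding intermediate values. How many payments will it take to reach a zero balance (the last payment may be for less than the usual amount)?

29 payments

Monthly rate r = 12.2%/12 = 1.01667% = 0.0101667.
Recurrence: B ← B·(1+r) − $32.42.
Month 1: interest $8.13; balance after payment $775.71.
Month 2: interest $7.89; balance after payment $751.18.
Closed form: n = −ln(1 − rB₀/P)/ln(1+r) = −ln(0.74913)/ln(1.01017) ≈ 28.555, so the balance reaches zero during payment 29.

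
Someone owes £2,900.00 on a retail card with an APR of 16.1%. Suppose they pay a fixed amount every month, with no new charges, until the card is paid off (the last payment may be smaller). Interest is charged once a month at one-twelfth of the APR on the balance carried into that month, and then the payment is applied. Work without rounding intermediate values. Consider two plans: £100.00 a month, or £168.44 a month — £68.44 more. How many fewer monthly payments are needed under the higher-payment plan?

Monthly rate r = 16.1%/12 = 1.34167% = 0.0134167.
At £100.00/mo: n = ⌈−ln(1 − rB₀/P)/ln(1+r)⌉ = 37 payments (last £97.60); total interest = total paid − £2,900.00 = £797.60.
At £168.44/mo: 20 payments (last £119.44); total interest £419.80.
Payments saved = 37 − 20 = 17.

17 fewer payments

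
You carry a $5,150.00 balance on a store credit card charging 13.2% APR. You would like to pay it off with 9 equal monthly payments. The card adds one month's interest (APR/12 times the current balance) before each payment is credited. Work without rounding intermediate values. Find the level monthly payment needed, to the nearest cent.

$604.15

Monthly rate r = 13.2%/12 = 1.1% = 0.011.
Level-payment amortization: P = B₀·r / (1 − (1+r)^(−n)) = 5150.00·0.011 / (1 − 1.011^(−9)).
Denominator 1 − (1+r)^(−9) = 0.0937675698.
P = 56.65 / 0.0937675698 ≈ 604.15.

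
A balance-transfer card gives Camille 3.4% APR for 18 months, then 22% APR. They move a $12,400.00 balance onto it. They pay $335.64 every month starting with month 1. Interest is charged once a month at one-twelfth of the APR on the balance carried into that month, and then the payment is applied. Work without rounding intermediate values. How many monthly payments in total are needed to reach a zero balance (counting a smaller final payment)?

Promo months 1–18 at r₀ = 3.4%/12 = 0.00283333; months 19+ at r₁ = 22%/12 = 0.0183333.
After month 18: iterate B ← B·(1+r₀) − $335.64 for 18 months → $6,858.62.
Then at r₁ with $335.64/mo: n₂ = −ln(1 − r₁·B/P)/ln(1+r₁) ≈ 25.84 → 26 more payments.

44 payments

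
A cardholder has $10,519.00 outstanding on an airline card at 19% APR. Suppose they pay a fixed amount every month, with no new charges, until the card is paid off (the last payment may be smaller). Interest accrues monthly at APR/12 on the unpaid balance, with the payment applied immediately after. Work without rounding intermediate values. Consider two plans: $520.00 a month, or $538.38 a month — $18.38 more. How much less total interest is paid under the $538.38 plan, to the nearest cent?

$95.17

Monthly rate r = 19%/12 = 1.58333% = 0.0158333.
At $520.00/mo: n = ⌈−ln(1 − rB₀/P)/ln(1+r)⌉ = 25 payments (last $301.10); total interest = total paid − $10,519.00 = $2,262.10.
At $538.38/mo: 24 payments (last $303.19); total interest $2,166.93.
Interest saved = $2,262.10 − $2,166.93 = $95.17.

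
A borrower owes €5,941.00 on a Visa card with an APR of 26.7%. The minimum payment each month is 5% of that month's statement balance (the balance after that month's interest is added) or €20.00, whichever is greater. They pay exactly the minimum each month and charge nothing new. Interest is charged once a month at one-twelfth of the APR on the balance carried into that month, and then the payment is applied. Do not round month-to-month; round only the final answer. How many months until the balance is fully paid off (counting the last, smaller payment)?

Monthly rate r = 26.7%/12 = 2.225% = 0.02225.
While 5% of the post-interest balance exceeds €20.00, each month B ← (B·(1+r))·(1 − 0.05), i.e. B shrinks by the factor (1+r)·0.95 = 0.97114.
This holds for months 1–93. Entering month 94 the balance is €389.91; 5% of the post-interest balance is now below €20.00, so the flat €20.00 minimum applies from here.
From month 94 a fixed €20.00 at rate r clears €389.91 in 26 more payments. Total: 93 + 26 = 119 months.

119 months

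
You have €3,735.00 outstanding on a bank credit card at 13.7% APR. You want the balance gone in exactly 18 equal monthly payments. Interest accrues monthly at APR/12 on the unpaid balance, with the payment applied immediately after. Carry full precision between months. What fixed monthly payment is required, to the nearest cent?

€230.73

Monthly rate r = 13.7%/12 = 1.14167% = 0.0114167.
Level-payment amortization: P = B₀·r / (1 − (1+r)^(−n)) = 3735.00·0.0114167 / (1 − 1.01142^(−18)).
Denominator 1 − (1+r)^(−18) = 0.184811407.
P = 42.6412 / 0.184811407 ≈ 230.73.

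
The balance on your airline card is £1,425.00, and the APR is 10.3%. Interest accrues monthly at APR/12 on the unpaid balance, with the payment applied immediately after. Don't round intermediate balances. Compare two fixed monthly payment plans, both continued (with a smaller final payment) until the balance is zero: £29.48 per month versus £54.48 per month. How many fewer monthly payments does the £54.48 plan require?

33 fewer payments

Monthly rate r = 10.3%/12 = 0.858333% = 0.00858333.
At £29.48/mo: n = ⌈−ln(1 − rB₀/P)/ln(1+r)⌉ = 63 payments (last £20.99); total interest = total paid − £1,425.00 = £423.75.
At £54.48/mo: 30 payments (last £40.87); total interest £195.79.
Payments saved = 63 − 30 = 33.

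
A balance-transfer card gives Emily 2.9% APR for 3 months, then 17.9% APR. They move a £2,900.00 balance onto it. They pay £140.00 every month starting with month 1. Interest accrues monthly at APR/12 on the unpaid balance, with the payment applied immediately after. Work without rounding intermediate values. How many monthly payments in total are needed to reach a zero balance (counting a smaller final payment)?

24 months

Promo months 1–3 at r₀ = 2.9%/12 = 0.00241667; months 4+ at r₁ = 17.9%/12 = 0.0149167.
After month 3: iterate B ← B·(1+r₀) − £140.00 for 3 months → £2,500.06.
Then at r₁ with £140.00/mo: n₂ = −ln(1 − r₁·B/P)/ln(1+r₁) ≈ 20.92 → 21 more payments.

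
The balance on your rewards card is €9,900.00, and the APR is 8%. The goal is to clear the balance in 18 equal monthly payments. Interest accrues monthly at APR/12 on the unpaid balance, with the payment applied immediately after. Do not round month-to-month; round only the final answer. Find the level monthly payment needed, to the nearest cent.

€585.49

Monthly rate r = 8%/12 = 0.666667% = 0.00666667.
Level-payment amortization: P = B₀·r / (1 − (1+r)^(−n)) = 9900.00·0.00666667 / (1 − 1.00667^(−18)).
Denominator 1 − (1+r)^(−18) = 0.112726294.
P = 66 / 0.112726294 ≈ 585.49.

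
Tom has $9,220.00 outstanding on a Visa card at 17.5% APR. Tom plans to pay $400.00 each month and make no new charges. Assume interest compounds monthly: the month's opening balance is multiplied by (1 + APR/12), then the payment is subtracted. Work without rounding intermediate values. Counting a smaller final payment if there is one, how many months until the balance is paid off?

29 payments

Monthly rate r = 17.5%/12 = 1.45833% = 0.0145833.
Recurrence: B ← B·(1+r) − $400.00.
Month 1: interest $134.46; balance after payment $8,954.46.
Month 2: interest $130.59; balance after payment $8,685.04.
Closed form: n = −ln(1 − rB₀/P)/ln(1+r) = −ln(0.66385)/ln(1.01458) ≈ 28.298, so the balance reaches zero during payment 29.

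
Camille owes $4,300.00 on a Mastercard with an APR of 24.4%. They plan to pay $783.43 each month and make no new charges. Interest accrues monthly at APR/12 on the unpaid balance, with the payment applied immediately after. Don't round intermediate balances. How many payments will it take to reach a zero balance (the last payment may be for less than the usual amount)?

6 months

Monthly rate r = 24.4%/12 = 2.03333% = 0.0203333.
Recurrence: B ← B·(1+r) − $783.43.
Month 1: interest $87.43; balance after payment $3,604.00.
Month 2: interest $73.28; balance after payment $2,893.85.
Month 3: interest $58.84; balance after payment $2,169.27.
Month 4: interest $44.11; balance after payment $1,429.94.
Month 5: interest $29.08; balance after payment $675.59.
Month 6: interest $13.74; balance after payment $0.00.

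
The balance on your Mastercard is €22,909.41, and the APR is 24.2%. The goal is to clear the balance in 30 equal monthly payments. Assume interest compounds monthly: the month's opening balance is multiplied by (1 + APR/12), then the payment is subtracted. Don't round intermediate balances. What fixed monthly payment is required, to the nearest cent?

€1,025.25

Monthly rate r = 24.2%/12 = 2.01667% = 0.0201667.
Level-payment amortization: P = B₀·r / (1 − (1+r)^(−n)) = 22909.41·0.0201667 / (1 − 1.02017^(−30)).
Denominator 1 − (1+r)^(−30) = 0.450628499.
P = 462.006 / 0.450628499 ≈ 1025.25.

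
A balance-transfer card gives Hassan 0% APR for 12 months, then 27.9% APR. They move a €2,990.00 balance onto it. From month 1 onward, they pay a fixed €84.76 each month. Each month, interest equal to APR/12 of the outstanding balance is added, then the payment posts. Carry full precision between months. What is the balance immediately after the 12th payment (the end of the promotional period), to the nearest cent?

Promo months 1–12 at r₀ = 0%/12 = 0; months 13+ at r₁ = 27.9%/12 = 0.02325.
After month 12 (no interest yet): B = €2,990.00 − 12·€84.76 = €1,972.88.

€1,972.88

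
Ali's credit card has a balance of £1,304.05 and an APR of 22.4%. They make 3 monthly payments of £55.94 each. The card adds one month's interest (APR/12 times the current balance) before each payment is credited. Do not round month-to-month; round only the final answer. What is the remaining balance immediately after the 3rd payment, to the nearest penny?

£1,207.48

Monthly rate r = 22.4%/12 = 1.86667% = 0.0186667.
Each month: B ← B·(1+r) − £55.94.
Month 1: interest £24.34; balance after payment £1,272.45.
Month 2: interest £23.75; balance after payment £1,240.26.
Month 3: interest £23.15; balance after payment £1,207.48.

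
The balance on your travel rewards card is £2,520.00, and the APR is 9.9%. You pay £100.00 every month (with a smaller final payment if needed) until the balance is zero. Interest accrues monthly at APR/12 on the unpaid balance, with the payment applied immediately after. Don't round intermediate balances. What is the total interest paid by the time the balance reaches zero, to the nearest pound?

Monthly rate r = 9.9%/12 = 0.825% = 0.00825.
Payoff takes n = ⌈−ln(1 − rB₀/P)/ln(1+r)⌉ = ⌈28.367⌉ = 29 payments; the last is £36.80.
Total paid = 28·£100.00 + £36.80 = £2,836.80.
Total interest = total paid − principal = £2,836.80 − £2,520.00 = £316.80.

£317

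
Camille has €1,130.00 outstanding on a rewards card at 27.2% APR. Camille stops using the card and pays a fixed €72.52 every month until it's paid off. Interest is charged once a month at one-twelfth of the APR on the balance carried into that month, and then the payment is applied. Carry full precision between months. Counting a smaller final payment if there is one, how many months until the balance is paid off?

Monthly rate r = 27.2%/12 = 2.26667% = 0.0226667.
Recurrence: B ← B·(1+r) − €72.52.
Month 1: interest €25.61; balance after payment €1,083.09.
Month 2: interest €24.55; balance after payment €1,035.12.
Closed form: n = −ln(1 − rB₀/P)/ln(1+r) = −ln(0.64681)/ln(1.02267) ≈ 19.439, so the balance reaches zero during payment 20.

20 payments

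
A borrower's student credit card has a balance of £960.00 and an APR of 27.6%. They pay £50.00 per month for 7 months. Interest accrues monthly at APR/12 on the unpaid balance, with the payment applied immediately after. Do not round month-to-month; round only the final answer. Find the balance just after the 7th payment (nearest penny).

Monthly rate r = 27.6%/12 = 2.3% = 0.023.
Each month: B ← B·(1+r) − £50.00.
Month 1: interest £22.08; balance after payment £932.08.
Month 2: interest £21.44; balance after payment £903.52.
Month 3: interest £20.78; balance after payment £874.30.
Month 4: interest £20.11; balance after payment £844.41.
Month 5: interest £19.42; balance after payment £813.83.
Month 6: interest £18.72; balance after payment £782.55.
Month 7: interest £18.00; balance after payment £750.55.

£750.55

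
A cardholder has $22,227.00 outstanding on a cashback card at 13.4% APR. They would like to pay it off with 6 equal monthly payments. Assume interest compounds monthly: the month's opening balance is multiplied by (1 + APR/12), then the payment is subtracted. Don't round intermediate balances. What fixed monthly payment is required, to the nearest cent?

$3,850.62

Monthly rate r = 13.4%/12 = 1.11667% = 0.0111667.
Level-payment amortization: P = B₀·r / (1 − (1+r)^(−n)) = 22227.00·0.0111667 / (1 − 1.01117^(−6)).
Denominator 1 − (1+r)^(−6) = 0.064457476.
P = 248.202 / 0.064457476 ≈ 3850.62.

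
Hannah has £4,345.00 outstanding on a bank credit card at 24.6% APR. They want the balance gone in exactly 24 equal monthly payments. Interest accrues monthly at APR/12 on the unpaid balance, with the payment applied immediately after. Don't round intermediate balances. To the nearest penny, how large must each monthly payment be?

Monthly rate r = 24.6%/12 = 2.05% = 0.0205.
Level-payment amortization: P = B₀·r / (1 − (1+r)^(−n)) = 4345.00·0.0205 / (1 − 1.0205^(−24)).
Denominator 1 − (1+r)^(−24) = 0.385548254.
P = 89.0725 / 0.385548254 ≈ 231.03.

£231.03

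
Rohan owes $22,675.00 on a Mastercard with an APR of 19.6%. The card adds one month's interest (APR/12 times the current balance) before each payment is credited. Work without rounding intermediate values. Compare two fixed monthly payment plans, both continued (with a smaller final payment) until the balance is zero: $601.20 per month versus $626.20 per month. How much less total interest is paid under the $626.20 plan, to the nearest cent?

$922.02

Monthly rate r = 19.6%/12 = 1.63333% = 0.0163333.
At $601.20/mo: n = ⌈−ln(1 − rB₀/P)/ln(1+r)⌉ = 60 payments (last $49.13); total interest = total paid − $22,675.00 = $12,844.93.
At $626.20/mo: 56 payments (last $156.91); total interest $11,922.91.
Interest saved = $12,844.93 − $11,922.91 = $922.02.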